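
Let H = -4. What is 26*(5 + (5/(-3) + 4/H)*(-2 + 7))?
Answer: -650/3 ≈ -216.67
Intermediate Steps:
26*(5 + (5/(-3) + 4/H)*(-2 + 7)) = 26*(5 + (5/(-3) + 4/(-4))*(-2 + 7)) = 26*(5 + (5*(-⅓) + 4*(-¼))*5) = 26*(5 + (-5/3 - 1)*5) = 26*(5 - 8/3*5) = 26*(5 - 40/3) = 26*(-25/3) = -650/3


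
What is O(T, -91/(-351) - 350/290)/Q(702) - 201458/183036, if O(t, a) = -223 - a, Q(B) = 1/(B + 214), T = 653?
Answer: -4858478109301/23886198 ≈ -2.0340e+5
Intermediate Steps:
Q(B) = 1/(214 + B)
O(T, -91/(-351) - 350/290)/Q(702) - 201458/183036 = (-223 - (-91/(-351) - 350/290))/(1/(214 + 702)) - 201458/183036 = (-223 - (-91*(-1/351) - 350*1/290))/(1/916) - 201458*1/183036 = (-223 - (7/27 - 35/29))/(1/916) - 100729/91518 = (-223 - 1*(-742/783))*916 - 100729/91518 = (-223 + 742/783)*916 - 100729/91518 = -173867/783*916 - 100729/91518 = -159262172/783 - 100729/91518 = -4858478109301/23886198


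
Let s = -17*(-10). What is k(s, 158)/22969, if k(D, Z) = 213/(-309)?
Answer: -71/2365807 ≈ -3.0011e-5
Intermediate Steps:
s = 170
k(D, Z) = -71/103 (k(D, Z) = 213*(-1/309) = -71/103)
k(s, 158)/22969 = -71/103/22969 = -71/103*1/22969 = -71/2365807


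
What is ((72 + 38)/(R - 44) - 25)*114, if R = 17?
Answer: -29830/9 ≈ -3314.4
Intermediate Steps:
((72 + 38)/(R - 44) - 25)*114 = ((72 + 38)/(17 - 44) - 25)*114 = (110/(-27) - 25)*114 = (110*(-1/27) - 25)*114 = (-110/27 - 25)*114 = -785/27*114 = -29830/9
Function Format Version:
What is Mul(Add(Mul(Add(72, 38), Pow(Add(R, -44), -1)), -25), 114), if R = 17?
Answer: Rational(-29830, 9) ≈ -3314.4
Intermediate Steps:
Mul(Add(Mul(Add(72, 38), Pow(Add(R, -44), -1)), -25), 114) = Mul(Add(Mul(Add(72, 38), Pow(Add(17, -44), -1)), -25), 114) = Mul(Add(Mul(110, Pow(-27, -1)), -25), 114) = Mul(Add(Mul(110, Rational(-1, 27)), -25), 114) = Mul(Add(Rational(-110, 27), -25), 114) = Mul(Rational(-785, 27), 114) = Rational(-29830, 9)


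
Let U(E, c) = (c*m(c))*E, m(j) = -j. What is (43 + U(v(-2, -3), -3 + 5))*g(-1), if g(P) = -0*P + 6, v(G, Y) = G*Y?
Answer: 114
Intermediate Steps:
U(E, c) = -E*c² (U(E, c) = (c*(-c))*E = (-c²)*E = -E*c²)
g(P) = 6 (g(P) = -2*0 + 6 = 0 + 6 = 6)
(43 + U(v(-2, -3), -3 + 5))*g(-1) = (43 - (-2*(-3))*(-3 + 5)²)*6 = (43 - 1*6*2²)*6 = (43 - 1*6*4)*6 = (43 - 24)*6 = 19*6 = 114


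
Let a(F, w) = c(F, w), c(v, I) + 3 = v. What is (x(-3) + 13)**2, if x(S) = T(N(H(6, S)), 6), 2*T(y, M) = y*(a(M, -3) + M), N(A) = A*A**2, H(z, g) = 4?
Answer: 90601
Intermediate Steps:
c(v, I) = -3 + v
N(A) = A**3
a(F, w) = -3 + F
T(y, M) = y*(-3 + 2*M)/2 (T(y, M) = (y*((-3 + M) + M))/2 = (y*(-3 + 2*M))/2 = y*(-3 + 2*M)/2)
x(S) = 288 (x(S) = (1/2)*4**3*(-3 + 2*6) = (1/2)*64*(-3 + 12) = (1/2)*64*9 = 288)
(x(-3) + 13)**2 = (288 + 13)**2 = 301**2 = 90601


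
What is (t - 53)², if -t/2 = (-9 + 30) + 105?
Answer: 93025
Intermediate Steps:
t = -252 (t = -2*((-9 + 30) + 105) = -2*(21 + 105) = -2*126 = -252)
(t - 53)² = (-252 - 53)² = (-305)² = 93025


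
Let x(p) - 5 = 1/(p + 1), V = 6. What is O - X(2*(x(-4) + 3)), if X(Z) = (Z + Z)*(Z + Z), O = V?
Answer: -8410/9 ≈ -934.44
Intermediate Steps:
x(p) = 5 + 1/(1 + p) (x(p) = 5 + 1/(p + 1) = 5 + 1/(1 + p))
O = 6
X(Z) = 4*Z² (X(Z) = (2*Z)*(2*Z) = 4*Z²)
O - X(2*(x(-4) + 3)) = 6 - 4*(2*((6 + 5*(-4))/(1 - 4) + 3))² = 6 - 4*(2*((6 - 20)/(-3) + 3))² = 6 - 4*(2*(-⅓*(-14) + 3))² = 6 - 4*(2*(14/3 + 3))² = 6 - 4*(2*(23/3))² = 6 - 4*(46/3)² = 6 - 4*2116/9 = 6 - 1*8464/9 = 6 - 8464/9 = -8410/9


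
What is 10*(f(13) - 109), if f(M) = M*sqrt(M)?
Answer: -1090 + 130*sqrt(13) ≈ -621.28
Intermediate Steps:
f(M) = M**(3/2)
10*(f(13) - 109) = 10*(13**(3/2) - 109) = 10*(13*sqrt(13) - 109) = 10*(-109 + 13*sqrt(13)) = -1090 + 130*sqrt(13)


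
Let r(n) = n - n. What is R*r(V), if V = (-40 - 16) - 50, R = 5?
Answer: 0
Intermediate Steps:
V = -106 (V = -56 - 50 = -106)
r(n) = 0
R*r(V) = 5*0 = 0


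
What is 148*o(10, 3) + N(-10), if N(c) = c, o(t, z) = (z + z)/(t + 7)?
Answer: 718/17 ≈ 42.235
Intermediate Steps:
o(t, z) = 2*z/(7 + t) (o(t, z) = (2*z)/(7 + t) = 2*z/(7 + t))
148*o(10, 3) + N(-10) = 148*(2*3/(7 + 10)) - 10 = 148*(2*3/17) - 10 = 148*(2*3*(1/17)) - 10 = 148*(6/17) - 10 = 888/17 - 10 = 718/17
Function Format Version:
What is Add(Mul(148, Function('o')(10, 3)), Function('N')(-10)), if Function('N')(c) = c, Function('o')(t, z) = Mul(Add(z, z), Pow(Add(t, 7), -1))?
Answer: Rational(718, 17) ≈ 42.235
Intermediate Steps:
Function('o')(t, z) = Mul(2, z, Pow(Add(7, t), -1)) (Function('o')(t, z) = Mul(Mul(2, z), Pow(Add(7, t), -1)) = Mul(2, z, Pow(Add(7, t), -1)))
Add(Mul(148, Function('o')(10, 3)), Function('N')(-10)) = Add(Mul(148, Mul(2, 3, Pow(Add(7, 10), -1))), -10) = Add(Mul(148, Mul(2, 3, Pow(17, -1))), -10) = Add(Mul(148, Mul(2, 3, Rational(1, 17))), -10) = Add(Mul(148, Rational(6, 17)), -10) = Add(Rational(888, 17), -10) = Rational(718, 17)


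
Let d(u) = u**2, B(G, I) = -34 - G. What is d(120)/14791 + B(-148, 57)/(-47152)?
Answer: 48378759/49816088 ≈ 0.97115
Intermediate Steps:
d(120)/14791 + B(-148, 57)/(-47152) = 120**2/14791 + (-34 - 1*(-148))/(-47152) = 14400*(1/14791) + (-34 + 148)*(-1/47152) = 14400/14791 + 114*(-1/47152) = 14400/14791 - 57/23576 = 48378759/49816088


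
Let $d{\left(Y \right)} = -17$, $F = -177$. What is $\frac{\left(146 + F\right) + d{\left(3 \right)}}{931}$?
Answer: $- \frac{48}{931} \approx -0.051557$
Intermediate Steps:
$\frac{\left(146 + F\right) + d{\left(3 \right)}}{931} = \frac{\left(146 - 177\right) - 17}{931} = \left(-31 - 17\right) \frac{1}{931} = \left(-48\right) \frac{1}{931} = - \frac{48}{931}$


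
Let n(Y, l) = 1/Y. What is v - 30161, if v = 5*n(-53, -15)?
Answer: -1598538/53 ≈ -30161.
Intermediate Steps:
v = -5/53 (v = 5/(-53) = 5*(-1/53) = -5/53 ≈ -0.094340)
v - 30161 = -5/53 - 30161 = -1598538/53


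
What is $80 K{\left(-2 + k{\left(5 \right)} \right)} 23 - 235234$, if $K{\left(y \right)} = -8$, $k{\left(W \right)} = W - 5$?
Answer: $-249954$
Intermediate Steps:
$k{\left(W \right)} = -5 + W$
$80 K{\left(-2 + k{\left(5 \right)} \right)} 23 - 235234 = 80 \left(-8\right) 23 - 235234 = \left(-640\right) 23 - 235234 = -14720 - 235234 = -249954$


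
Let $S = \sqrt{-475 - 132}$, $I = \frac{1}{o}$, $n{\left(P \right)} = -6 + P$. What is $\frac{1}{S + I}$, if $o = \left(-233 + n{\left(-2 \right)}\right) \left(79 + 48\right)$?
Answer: $- \frac{30607}{568630588544} - \frac{936788449 i \sqrt{607}}{568630588544} \approx -5.3826 \cdot 10^{-8} - 0.040589 i$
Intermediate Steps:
$o = -30607$ ($o = \left(-233 - 8\right) \left(79 + 48\right) = \left(-233 - 8\right) 127 = \left(-241\right) 127 = -30607$)
$I = - \frac{1}{30607}$ ($I = \frac{1}{-30607} = - \frac{1}{30607} \approx -3.2672 \cdot 10^{-5}$)
$S = i \sqrt{607}$ ($S = \sqrt{-475 - 132} = \sqrt{-607} = i \sqrt{607} \approx 24.637 i$)
$\frac{1}{S + I} = \frac{1}{i \sqrt{607} - \frac{1}{30607}} = \frac{1}{- \frac{1}{30607} + i \sqrt{607}}$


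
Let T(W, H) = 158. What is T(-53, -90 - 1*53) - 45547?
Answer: -45389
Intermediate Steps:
T(-53, -90 - 1*53) - 45547 = 158 - 45547 = -45389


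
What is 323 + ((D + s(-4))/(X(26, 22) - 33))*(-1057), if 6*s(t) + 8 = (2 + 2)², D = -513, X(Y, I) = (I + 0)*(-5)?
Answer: -1483928/429 ≈ -3459.0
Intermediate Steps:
X(Y, I) = -5*I (X(Y, I) = I*(-5) = -5*I)
s(t) = 4/3 (s(t) = -4/3 + (2 + 2)²/6 = -4/3 + (⅙)*4² = -4/3 + (⅙)*16 = -4/3 + 8/3 = 4/3)
323 + ((D + s(-4))/(X(26, 22) - 33))*(-1057) = 323 + ((-513 + 4/3)/(-5*22 - 33))*(-1057) = 323 - 1535/(3*(-110 - 33))*(-1057) = 323 - 1535/3/(-143)*(-1057) = 323 - 1535/3*(-1/143)*(-1057) = 323 + (1535/429)*(-1057) = 323 - 1622495/429 = -1483928/429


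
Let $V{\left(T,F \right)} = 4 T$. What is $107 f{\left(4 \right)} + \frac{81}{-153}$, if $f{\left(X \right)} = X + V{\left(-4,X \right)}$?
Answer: $- \frac{21837}{17} \approx -1284.5$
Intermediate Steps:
$f{\left(X \right)} = -16 + X$ ($f{\left(X \right)} = X + 4 \left(-4\right) = X - 16 = -16 + X$)
$107 f{\left(4 \right)} + \frac{81}{-153} = 107 \left(-16 + 4\right) + \frac{81}{-153} = 107 \left(-12\right) + 81 \left(- \frac{1}{153}\right) = -1284 - \frac{9}{17} = - \frac{21837}{17}$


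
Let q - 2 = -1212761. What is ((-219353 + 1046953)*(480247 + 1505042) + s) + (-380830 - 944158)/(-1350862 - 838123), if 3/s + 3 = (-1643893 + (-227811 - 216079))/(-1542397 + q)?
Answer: 888735964314629166780512/540914391989 ≈ 1.6430e+12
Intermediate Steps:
q = -1212759 (q = 2 - 1212761 = -1212759)
s = -8265468/6177685 (s = 3/(-3 + (-1643893 + (-227811 - 216079))/(-1542397 - 1212759)) = 3/(-3 + (-1643893 - 443890)/(-2755156)) = 3/(-3 - 2087783*(-1/2755156)) = 3/(-3 + 2087783/2755156) = 3/(-6177685/2755156) = 3*(-2755156/6177685) = -8265468/6177685 ≈ -1.3380)
((-219353 + 1046953)*(480247 + 1505042) + s) + (-380830 - 944158)/(-1350862 - 838123) = ((-219353 + 1046953)*(480247 + 1505042) - 8265468/6177685) + (-380830 - 944158)/(-1350862 - 838123) = (827600*1985289 - 8265468/6177685) - 1324988/(-2188985) = (1643025176400 - 8265468/6177685) - 1324988*(-1/2188985) = 10150091986860368532/6177685 + 1324988/2188985 = 888735964314629166780512/540914391989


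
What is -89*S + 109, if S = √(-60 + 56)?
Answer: 109 - 178*I ≈ 109.0 - 178.0*I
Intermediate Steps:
S = 2*I (S = √(-4) = 2*I ≈ 2.0*I)
-89*S + 109 = -178*I + 109 = 109 - 178*I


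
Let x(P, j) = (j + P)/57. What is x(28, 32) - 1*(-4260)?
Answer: 80960/19 ≈ 4261.1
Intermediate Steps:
x(P, j) = P/57 + j/57 (x(P, j) = (P + j)*(1/57) = P/57 + j/57)
x(28, 32) - 1*(-4260) = ((1/57)*28 + (1/57)*32) - 1*(-4260) = (28/57 + 32/57) + 4260 = 20/19 + 4260 = 80960/19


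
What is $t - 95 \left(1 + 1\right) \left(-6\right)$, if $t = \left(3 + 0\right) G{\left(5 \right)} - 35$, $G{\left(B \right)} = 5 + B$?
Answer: $1135$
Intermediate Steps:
$t = -5$ ($t = \left(3 + 0\right) \left(5 + 5\right) - 35 = 3 \cdot 10 - 35 = 30 - 35 = -5$)
$t - 95 \left(1 + 1\right) \left(-6\right) = -5 - 95 \left(1 + 1\right) \left(-6\right) = -5 - 95 \cdot 2 \left(-6\right) = -5 - -1140 = -5 + 1140 = 1135$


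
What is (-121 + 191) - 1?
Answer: 69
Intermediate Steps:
(-121 + 191) - 1 = 70 - 1 = 69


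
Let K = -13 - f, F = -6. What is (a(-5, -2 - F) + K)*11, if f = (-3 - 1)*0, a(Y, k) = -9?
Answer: -242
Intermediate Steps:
f = 0 (f = -4*0 = 0)
K = -13 (K = -13 - 1*0 = -13 + 0 = -13)
(a(-5, -2 - F) + K)*11 = (-9 - 13)*11 = -22*11 = -242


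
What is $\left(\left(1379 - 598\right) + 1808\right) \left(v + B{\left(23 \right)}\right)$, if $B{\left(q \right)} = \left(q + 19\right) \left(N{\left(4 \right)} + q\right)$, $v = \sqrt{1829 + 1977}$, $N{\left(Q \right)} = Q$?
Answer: $2935926 + 2589 \sqrt{3806} \approx 3.0956 \cdot 10^{6}$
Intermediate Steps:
$v = \sqrt{3806} \approx 61.693$
$B{\left(q \right)} = \left(4 + q\right) \left(19 + q\right)$ ($B{\left(q \right)} = \left(q + 19\right) \left(4 + q\right) = \left(19 + q\right) \left(4 + q\right) = \left(4 + q\right) \left(19 + q\right)$)
$\left(\left(1379 - 598\right) + 1808\right) \left(v + B{\left(23 \right)}\right) = \left(\left(1379 - 598\right) + 1808\right) \left(\sqrt{3806} + \left(76 + 23^{2} + 23 \cdot 23\right)\right) = \left(\left(1379 - 598\right) + 1808\right) \left(\sqrt{3806} + \left(76 + 529 + 529\right)\right) = \left(781 + 1808\right) \left(\sqrt{3806} + 1134\right) = 2589 \left(1134 + \sqrt{3806}\right) = 2935926 + 2589 \sqrt{3806}$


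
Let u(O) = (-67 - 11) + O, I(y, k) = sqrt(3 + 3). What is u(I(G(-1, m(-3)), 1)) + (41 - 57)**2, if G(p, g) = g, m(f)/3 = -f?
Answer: 178 + sqrt(6) ≈ 180.45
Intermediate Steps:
m(f) = -3*f (m(f) = 3*(-f) = -3*f)
I(y, k) = sqrt(6)
u(O) = -78 + O
u(I(G(-1, m(-3)), 1)) + (41 - 57)**2 = (-78 + sqrt(6)) + (41 - 57)**2 = (-78 + sqrt(6)) + (-16)**2 = (-78 + sqrt(6)) + 256 = 178 + sqrt(6)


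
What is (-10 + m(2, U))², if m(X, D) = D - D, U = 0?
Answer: 100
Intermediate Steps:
m(X, D) = 0
(-10 + m(2, U))² = (-10 + 0)² = (-10)² = 100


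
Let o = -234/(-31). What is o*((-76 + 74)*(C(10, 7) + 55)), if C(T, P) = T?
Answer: -30420/31 ≈ -981.29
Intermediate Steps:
o = 234/31 (o = -234*(-1/31) = 234/31 ≈ 7.5484)
o*((-76 + 74)*(C(10, 7) + 55)) = 234*((-76 + 74)*(10 + 55))/31 = 234*(-2*65)/31 = (234/31)*(-130) = -30420/31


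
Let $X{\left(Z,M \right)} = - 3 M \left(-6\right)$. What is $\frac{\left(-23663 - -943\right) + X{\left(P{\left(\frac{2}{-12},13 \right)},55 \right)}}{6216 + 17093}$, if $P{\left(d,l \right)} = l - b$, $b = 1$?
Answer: $- \frac{21730}{23309} \approx -0.93226$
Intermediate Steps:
$P{\left(d,l \right)} = -1 + l$ ($P{\left(d,l \right)} = l - 1 = -1 + l$)
$X{\left(Z,M \right)} = 18 M$
$\frac{\left(-23663 - -943\right) + X{\left(P{\left(\frac{2}{-12},13 \right)},55 \right)}}{6216 + 17093} = \frac{\left(-23663 - -943\right) + 18 \cdot 55}{6216 + 17093} = \frac{\left(-23663 + 943\right) + 990}{23309} = \left(-22720 + 990\right) \frac{1}{23309} = \left(-21730\right) \frac{1}{23309} = - \frac{21730}{23309}$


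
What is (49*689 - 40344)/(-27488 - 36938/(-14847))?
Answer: 97737801/408077398 ≈ 0.23951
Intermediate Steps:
(49*689 - 40344)/(-27488 - 36938/(-14847)) = (33761 - 40344)/(-27488 - 36938*(-1/14847)) = -6583/(-27488 + 36938/14847) = -6583/(-408077398/14847) = -6583*(-14847/408077398) = 97737801/408077398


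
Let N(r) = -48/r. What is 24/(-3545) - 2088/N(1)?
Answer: 308367/7090 ≈ 43.493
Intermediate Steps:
24/(-3545) - 2088/N(1) = 24/(-3545) - 2088/((-48/1)) = 24*(-1/3545) - 2088/((-48*1)) = -24/3545 - 2088/(-48) = -24/3545 - 2088*(-1/48) = -24/3545 + 87/2 = 308367/7090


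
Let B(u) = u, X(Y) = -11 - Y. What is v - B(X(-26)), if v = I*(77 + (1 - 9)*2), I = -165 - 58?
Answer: -13618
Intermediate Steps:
I = -223
v = -13603 (v = -223*(77 + (1 - 9)*2) = -223*(77 - 8*2) = -223*(77 - 16) = -223*61 = -13603)
v - B(X(-26)) = -13603 - (-11 - 1*(-26)) = -13603 - (-11 + 26) = -13603 - 1*15 = -13603 - 15 = -13618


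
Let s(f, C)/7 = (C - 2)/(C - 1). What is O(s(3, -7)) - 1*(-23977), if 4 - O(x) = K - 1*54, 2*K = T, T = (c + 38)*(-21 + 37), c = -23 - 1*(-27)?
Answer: 23699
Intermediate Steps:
c = 4 (c = -23 + 27 = 4)
T = 672 (T = (4 + 38)*(-21 + 37) = 42*16 = 672)
K = 336 (K = (½)*672 = 336)
s(f, C) = 7*(-2 + C)/(-1 + C) (s(f, C) = 7*((C - 2)/(C - 1)) = 7*((-2 + C)/(-1 + C)) = 7*(-2 + C)/(-1 + C))
O(x) = -278 (O(x) = 4 - (336 - 1*54) = 4 - (336 - 54) = 4 - 1*282 = 4 - 282 = -278)
O(s(3, -7)) - 1*(-23977) = -278 - 1*(-23977) = -278 + 23977 = 23699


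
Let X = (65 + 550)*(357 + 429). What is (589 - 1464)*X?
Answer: -422966250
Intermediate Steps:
X = 483390 (X = 615*786 = 483390)
(589 - 1464)*X = (589 - 1464)*483390 = -875*483390 = -422966250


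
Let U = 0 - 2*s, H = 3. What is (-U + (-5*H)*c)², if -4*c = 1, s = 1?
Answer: 529/16 ≈ 33.063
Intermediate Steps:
c = -¼ (c = -¼*1 = -¼ ≈ -0.25000)
U = -2 (U = 0 - 2*1 = 0 - 2 = -2)
(-U + (-5*H)*c)² = (-1*(-2) - 5*3*(-¼))² = (2 - 15*(-¼))² = (2 + 15/4)² = (23/4)² = 529/16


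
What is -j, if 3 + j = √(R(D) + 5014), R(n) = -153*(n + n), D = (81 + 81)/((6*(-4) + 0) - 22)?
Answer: 3 - 2*√805621/23 ≈ -75.049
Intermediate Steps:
D = -81/23 (D = 162/((-24 + 0) - 22) = 162/(-24 - 22) = 162/(-46) = 162*(-1/46) = -81/23 ≈ -3.5217)
R(n) = -306*n
j = -3 + 2*√805621/23 (j = -3 + √(-306*(-81/23) + 5014) = -3 + √(24786/23 + 5014) = -3 + √(140108/23) = -3 + 2*√805621/23 ≈ 75.049)
-j = -(-3 + 2*√805621/23) = 3 - 2*√805621/23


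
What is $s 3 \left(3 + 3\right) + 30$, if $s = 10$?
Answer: $210$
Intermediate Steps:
$s 3 \left(3 + 3\right) + 30 = 10 \cdot 3 \left(3 + 3\right) + 30 = 10 \cdot 3 \cdot 6 + 30 = 10 \cdot 18 + 30 = 180 + 30 = 210$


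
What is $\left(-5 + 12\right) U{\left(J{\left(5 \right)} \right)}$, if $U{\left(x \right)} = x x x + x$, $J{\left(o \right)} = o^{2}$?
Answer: $109550$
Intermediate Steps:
$U{\left(x \right)} = x + x^{3}$ ($U{\left(x \right)} = x x^{2} + x = x^{3} + x = x + x^{3}$)
$\left(-5 + 12\right) U{\left(J{\left(5 \right)} \right)} = \left(-5 + 12\right) \left(5^{2} + \left(5^{2}\right)^{3}\right) = 7 \left(25 + 25^{3}\right) = 7 \left(25 + 15625\right) = 7 \cdot 15650 = 109550$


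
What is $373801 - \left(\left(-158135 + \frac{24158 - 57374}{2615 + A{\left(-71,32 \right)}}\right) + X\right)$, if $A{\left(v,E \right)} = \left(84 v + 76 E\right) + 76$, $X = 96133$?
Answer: $\frac{366477107}{841} \approx 4.3576 \cdot 10^{5}$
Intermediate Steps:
$A{\left(v,E \right)} = 76 + 76 E + 84 v$ ($A{\left(v,E \right)} = \left(76 E + 84 v\right) + 76 = 76 + 76 E + 84 v$)
$373801 - \left(\left(-158135 + \frac{24158 - 57374}{2615 + A{\left(-71,32 \right)}}\right) + X\right) = 373801 - \left(\left(-158135 + \frac{24158 - 57374}{2615 + \left(76 + 76 \cdot 32 + 84 \left(-71\right)\right)}\right) + 96133\right) = 373801 - \left(\left(-158135 + \frac{24158 - 57374}{2615 + \left(76 + 2432 - 5964\right)}\right) + 96133\right) = 373801 - \left(\left(-158135 + \frac{24158 - 57374}{2615 - 3456}\right) + 96133\right) = 373801 - \left(\left(-158135 - \frac{33216}{-841}\right) + 96133\right) = 373801 - \left(\left(-158135 - - \frac{33216}{841}\right) + 96133\right) = 373801 - \left(\left(-158135 + \frac{33216}{841}\right) + 96133\right) = 373801 - \left(- \frac{132958319}{841} + 96133\right) = 373801 - - \frac{52110466}{841} = 373801 + \frac{52110466}{841} = \frac{366477107}{841}$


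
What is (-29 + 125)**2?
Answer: 9216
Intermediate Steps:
(-29 + 125)**2 = 96**2 = 9216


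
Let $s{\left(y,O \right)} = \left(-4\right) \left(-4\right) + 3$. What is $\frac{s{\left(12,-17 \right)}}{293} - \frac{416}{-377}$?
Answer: $\frac{9927}{8497} \approx 1.1683$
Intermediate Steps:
$s{\left(y,O \right)} = 19$ ($s{\left(y,O \right)} = 16 + 3 = 19$)
$\frac{s{\left(12,-17 \right)}}{293} - \frac{416}{-377} = \frac{19}{293} - \frac{416}{-377} = 19 \cdot \frac{1}{293} - - \frac{32}{29} = \frac{19}{293} + \frac{32}{29} = \frac{9927}{8497}$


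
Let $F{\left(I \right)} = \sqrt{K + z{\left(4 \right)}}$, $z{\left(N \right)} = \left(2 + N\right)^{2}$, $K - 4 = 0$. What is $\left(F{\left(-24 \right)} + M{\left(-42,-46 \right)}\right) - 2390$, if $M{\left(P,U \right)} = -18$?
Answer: $-2408 + 2 \sqrt{10} \approx -2401.7$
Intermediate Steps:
$K = 4$ ($K = 4 + 0 = 4$)
$F{\left(I \right)} = 2 \sqrt{10}$ ($F{\left(I \right)} = \sqrt{4 + \left(2 + 4\right)^{2}} = \sqrt{4 + 6^{2}} = \sqrt{4 + 36} = \sqrt{40} = 2 \sqrt{10}$)
$\left(F{\left(-24 \right)} + M{\left(-42,-46 \right)}\right) - 2390 = \left(2 \sqrt{10} - 18\right) - 2390 = \left(-18 + 2 \sqrt{10}\right) - 2390 = -2408 + 2 \sqrt{10}$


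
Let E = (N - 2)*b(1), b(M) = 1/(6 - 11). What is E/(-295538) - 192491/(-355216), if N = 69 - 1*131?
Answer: 142209645983/262449565520 ≈ 0.54185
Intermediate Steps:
N = -62 (N = 69 - 131 = -62)
b(M) = -⅕ (b(M) = 1/(-5) = -⅕)
E = 64/5 (E = (-62 - 2)*(-⅕) = -64*(-⅕) = 64/5 ≈ 12.800)
E/(-295538) - 192491/(-355216) = (64/5)/(-295538) - 192491/(-355216) = (64/5)*(-1/295538) - 192491*(-1/355216) = -32/738845 + 192491/355216 = 142209645983/262449565520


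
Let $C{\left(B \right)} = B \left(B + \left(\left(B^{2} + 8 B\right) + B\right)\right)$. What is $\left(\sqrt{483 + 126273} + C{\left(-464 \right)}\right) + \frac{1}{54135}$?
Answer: $- \frac{5291392227839}{54135} + 6 \sqrt{3521} \approx -9.7744 \cdot 10^{7}$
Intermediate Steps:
$C{\left(B \right)} = B \left(B^{2} + 10 B\right)$ ($C{\left(B \right)} = B \left(B + \left(B^{2} + 9 B\right)\right) = B \left(B^{2} + 10 B\right)$)
$\left(\sqrt{483 + 126273} + C{\left(-464 \right)}\right) + \frac{1}{54135} = \left(\sqrt{483 + 126273} + \left(-464\right)^{2} \left(10 - 464\right)\right) + \frac{1}{54135} = \left(\sqrt{126756} + 215296 \left(-454\right)\right) + \frac{1}{54135} = \left(6 \sqrt{3521} - 97744384\right) + \frac{1}{54135} = \left(-97744384 + 6 \sqrt{3521}\right) + \frac{1}{54135} = - \frac{5291392227839}{54135} + 6 \sqrt{3521}$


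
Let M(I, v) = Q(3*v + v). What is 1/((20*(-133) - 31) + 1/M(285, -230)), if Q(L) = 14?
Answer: -14/37673 ≈ -0.00037162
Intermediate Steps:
M(I, v) = 14
1/((20*(-133) - 31) + 1/M(285, -230)) = 1/((20*(-133) - 31) + 1/14) = 1/((-2660 - 31) + 1/14) = 1/(-2691 + 1/14) = 1/(-37673/14) = -14/37673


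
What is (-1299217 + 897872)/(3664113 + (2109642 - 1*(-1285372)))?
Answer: -401345/7059127 ≈ -0.056855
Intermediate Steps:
(-1299217 + 897872)/(3664113 + (2109642 - 1*(-1285372))) = -401345/(3664113 + (2109642 + 1285372)) = -401345/(3664113 + 3395014) = -401345/7059127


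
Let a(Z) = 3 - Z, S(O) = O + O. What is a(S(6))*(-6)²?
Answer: -324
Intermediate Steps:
S(O) = 2*O
a(S(6))*(-6)² = (3 - 2*6)*(-6)² = (3 - 1*12)*36 = (3 - 12)*36 = -9*36 = -324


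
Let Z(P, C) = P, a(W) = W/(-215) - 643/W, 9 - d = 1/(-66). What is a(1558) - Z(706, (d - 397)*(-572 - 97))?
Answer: -239054429/334970 ≈ -713.66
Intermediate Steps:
d = 595/66 (d = 9 - 1/(-66) = 9 - 1*(-1/66) = 9 + 1/66 = 595/66 ≈ 9.0152)
a(W) = -643/W - W/215 (a(W) = W*(-1/215) - 643/W = -W/215 - 643/W = -643/W - W/215)
a(1558) - Z(706, (d - 397)*(-572 - 97)) = (-643/1558 - 1/215*1558) - 1*706 = (-643*1/1558 - 1558/215) - 706 = (-643/1558 - 1558/215) - 706 = -2565609/334970 - 706 = -239054429/334970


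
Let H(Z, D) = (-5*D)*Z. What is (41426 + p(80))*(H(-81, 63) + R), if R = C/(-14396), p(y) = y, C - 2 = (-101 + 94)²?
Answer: 7622865138417/7198 ≈ 1.0590e+9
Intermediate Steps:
H(Z, D) = -5*D*Z
C = 51 (C = 2 + (-101 + 94)² = 2 + (-7)² = 2 + 49 = 51)
R = -51/14396 (R = 51/(-14396) = 51*(-1/14396) = -51/14396 ≈ -0.0035427)
(41426 + p(80))*(H(-81, 63) + R) = (41426 + 80)*(-5*63*(-81) - 51/14396) = 41506*(25515 - 51/14396) = 41506*(367313889/14396) = 7622865138417/7198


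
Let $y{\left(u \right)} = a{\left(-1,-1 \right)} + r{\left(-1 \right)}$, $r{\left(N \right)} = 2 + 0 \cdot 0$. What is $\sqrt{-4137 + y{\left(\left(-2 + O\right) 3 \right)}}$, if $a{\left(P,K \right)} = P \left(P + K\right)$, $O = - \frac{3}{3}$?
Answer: $i \sqrt{4133} \approx 64.288 i$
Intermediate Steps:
$O = -1$ ($O = \left(-3\right) \frac{1}{3} = -1$)
$a{\left(P,K \right)} = P \left(K + P\right)$
$r{\left(N \right)} = 2$ ($r{\left(N \right)} = 2 + 0 = 2$)
$y{\left(u \right)} = 4$ ($y{\left(u \right)} = - (-1 - 1) + 2 = \left(-1\right) \left(-2\right) + 2 = 2 + 2 = 4$)
$\sqrt{-4137 + y{\left(\left(-2 + O\right) 3 \right)}} = \sqrt{-4137 + 4} = \sqrt{-4133} = i \sqrt{4133}$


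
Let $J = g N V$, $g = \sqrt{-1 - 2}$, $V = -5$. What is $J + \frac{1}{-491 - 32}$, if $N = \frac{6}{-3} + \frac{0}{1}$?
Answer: $- \frac{1}{523} + 10 i \sqrt{3} \approx -0.001912 + 17.32 i$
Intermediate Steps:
$N = -2$ ($N = 6 \left(- \frac{1}{3}\right) + 0 \cdot 1 = -2 + 0 = -2$)
$g = i \sqrt{3}$ ($g = \sqrt{-3} = i \sqrt{3} \approx 1.732 i$)
$J = 10 i \sqrt{3}$ ($J = i \sqrt{3} \left(-2\right) \left(-5\right) = - 2 i \sqrt{3} \left(-5\right) = 10 i \sqrt{3} \approx 17.32 i$)
$J + \frac{1}{-491 - 32} = 10 i \sqrt{3} + \frac{1}{-491 - 32} = 10 i \sqrt{3} + \frac{1}{-523} = 10 i \sqrt{3} - \frac{1}{523} = - \frac{1}{523} + 10 i \sqrt{3}$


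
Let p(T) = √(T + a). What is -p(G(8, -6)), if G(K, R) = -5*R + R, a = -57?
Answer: -I*√33 ≈ -5.7446*I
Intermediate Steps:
G(K, R) = -4*R
p(T) = √(-57 + T) (p(T) = √(T - 57) = √(-57 + T))
-p(G(8, -6)) = -√(-57 - 4*(-6)) = -√(-57 + 24) = -√(-33) = -I*√33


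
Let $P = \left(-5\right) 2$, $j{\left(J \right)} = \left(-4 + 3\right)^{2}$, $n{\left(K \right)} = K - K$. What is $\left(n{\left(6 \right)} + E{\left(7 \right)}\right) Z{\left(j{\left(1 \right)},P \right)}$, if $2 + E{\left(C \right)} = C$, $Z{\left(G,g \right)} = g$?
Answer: $-50$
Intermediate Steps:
$n{\left(K \right)} = 0$
$j{\left(J \right)} = 1$ ($j{\left(J \right)} = \left(-1\right)^{2} = 1$)
$P = -10$
$E{\left(C \right)} = -2 + C$
$\left(n{\left(6 \right)} + E{\left(7 \right)}\right) Z{\left(j{\left(1 \right)},P \right)} = \left(0 + \left(-2 + 7\right)\right) \left(-10\right) = \left(0 + 5\right) \left(-10\right) = 5 \left(-10\right) = -50$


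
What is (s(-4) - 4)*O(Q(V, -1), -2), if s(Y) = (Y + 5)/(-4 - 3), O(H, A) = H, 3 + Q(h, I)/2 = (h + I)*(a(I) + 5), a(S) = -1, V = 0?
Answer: 58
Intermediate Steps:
Q(h, I) = -6 + 8*I + 8*h (Q(h, I) = -6 + 2*((h + I)*(-1 + 5)) = -6 + 2*((I + h)*4) = -6 + 2*(4*I + 4*h) = -6 + (8*I + 8*h) = -6 + 8*I + 8*h)
s(Y) = -5/7 - Y/7 (s(Y) = (5 + Y)/(-7) = (5 + Y)*(-⅐) = -5/7 - Y/7)
(s(-4) - 4)*O(Q(V, -1), -2) = ((-5/7 - ⅐*(-4)) - 4)*(-6 + 8*(-1) + 8*0) = ((-5/7 + 4/7) - 4)*(-6 - 8 + 0) = (-⅐ - 4)*(-14) = -29/7*(-14) = 58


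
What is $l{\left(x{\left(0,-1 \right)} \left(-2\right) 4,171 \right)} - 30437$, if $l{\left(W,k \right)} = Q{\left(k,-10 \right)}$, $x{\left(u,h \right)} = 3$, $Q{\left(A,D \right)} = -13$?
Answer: $-30450$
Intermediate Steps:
$l{\left(W,k \right)} = -13$
$l{\left(x{\left(0,-1 \right)} \left(-2\right) 4,171 \right)} - 30437 = -13 - 30437 = -30450$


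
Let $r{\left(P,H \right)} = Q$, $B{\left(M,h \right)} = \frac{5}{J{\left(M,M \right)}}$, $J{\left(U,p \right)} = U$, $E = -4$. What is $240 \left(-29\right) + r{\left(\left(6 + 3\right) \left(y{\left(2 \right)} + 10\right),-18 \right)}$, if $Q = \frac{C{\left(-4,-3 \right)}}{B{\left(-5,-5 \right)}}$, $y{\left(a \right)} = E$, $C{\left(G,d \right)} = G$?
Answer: $-6956$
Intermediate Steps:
$B{\left(M,h \right)} = \frac{5}{M}$
$y{\left(a \right)} = -4$
$Q = 4$ ($Q = - \frac{4}{5 \frac{1}{-5}} = - \frac{4}{5 \left(- \frac{1}{5}\right)} = - \frac{4}{-1} = \left(-4\right) \left(-1\right) = 4$)
$r{\left(P,H \right)} = 4$
$240 \left(-29\right) + r{\left(\left(6 + 3\right) \left(y{\left(2 \right)} + 10\right),-18 \right)} = 240 \left(-29\right) + 4 = -6960 + 4 = -6956$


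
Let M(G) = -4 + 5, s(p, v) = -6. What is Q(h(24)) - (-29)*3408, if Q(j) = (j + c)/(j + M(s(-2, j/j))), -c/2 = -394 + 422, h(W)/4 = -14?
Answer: 5435872/55 ≈ 98834.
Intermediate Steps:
h(W) = -56 (h(W) = 4*(-14) = -56)
c = -56 (c = -2*(-394 + 422) = -2*28 = -56)
M(G) = 1
Q(j) = (-56 + j)/(1 + j) (Q(j) = (j - 56)/(j + 1) = (-56 + j)/(1 + j))
Q(h(24)) - (-29)*3408 = (-56 - 56)/(1 - 56) - (-29)*3408 = -112/(-55) - 1*(-98832) = -1/55*(-112) + 98832 = 112/55 + 98832 = 5435872/55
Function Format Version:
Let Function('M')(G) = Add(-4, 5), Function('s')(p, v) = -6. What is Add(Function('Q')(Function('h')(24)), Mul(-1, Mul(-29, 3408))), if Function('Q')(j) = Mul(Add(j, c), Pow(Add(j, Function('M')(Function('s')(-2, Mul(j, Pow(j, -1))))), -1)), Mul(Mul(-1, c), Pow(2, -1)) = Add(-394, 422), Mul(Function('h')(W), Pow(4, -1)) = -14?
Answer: Rational(5435872, 55) ≈ 98834.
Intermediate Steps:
Function('h')(W) = -56 (Function('h')(W) = Mul(4, -14) = -56)
c = -56 (c = Mul(-2, Add(-394, 422)) = Mul(-2, 28) = -56)
Function('M')(G) = 1
Function('Q')(j) = Mul(Pow(Add(1, j), -1), Add(-56, j)) (Function('Q')(j) = Mul(Add(j, -56), Pow(Add(j, 1), -1)) = Mul(Add(-56, j), Pow(Add(1, j), -1)) = Mul(Pow(Add(1, j), -1), Add(-56, j)))
Add(Function('Q')(Function('h')(24)), Mul(-1, Mul(-29, 3408))) = Add(Mul(Pow(Add(1, -56), -1), Add(-56, -56)), Mul(-1, Mul(-29, 3408))) = Add(Mul(Pow(-55, -1), -112), Mul(-1, -98832)) = Add(Mul(Rational(-1, 55), -112), 98832) = Add(Rational(112, 55), 98832) = Rational(5435872, 55)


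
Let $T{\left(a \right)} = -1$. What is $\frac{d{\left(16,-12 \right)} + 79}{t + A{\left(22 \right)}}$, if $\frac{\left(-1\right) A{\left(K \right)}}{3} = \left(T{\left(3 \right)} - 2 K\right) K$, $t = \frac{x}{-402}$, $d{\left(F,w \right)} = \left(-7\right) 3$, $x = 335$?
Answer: $\frac{348}{17815} \approx 0.019534$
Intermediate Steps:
$d{\left(F,w \right)} = -21$
$t = - \frac{5}{6}$ ($t = \frac{335}{-402} = 335 \left(- \frac{1}{402}\right) = - \frac{5}{6} \approx -0.83333$)
$A{\left(K \right)} = - 3 K \left(-1 - 2 K\right)$ ($A{\left(K \right)} = - 3 \left(-1 - 2 K\right) K = - 3 K \left(-1 - 2 K\right)$)
$\frac{d{\left(16,-12 \right)} + 79}{t + A{\left(22 \right)}} = \frac{-21 + 79}{- \frac{5}{6} + 3 \cdot 22 \left(1 + 2 \cdot 22\right)} = \frac{58}{- \frac{5}{6} + 3 \cdot 22 \left(1 + 44\right)} = \frac{58}{- \frac{5}{6} + 3 \cdot 22 \cdot 45} = \frac{58}{- \frac{5}{6} + 2970} = \frac{58}{\frac{17815}{6}} = 58 \cdot \frac{6}{17815} = \frac{348}{17815}$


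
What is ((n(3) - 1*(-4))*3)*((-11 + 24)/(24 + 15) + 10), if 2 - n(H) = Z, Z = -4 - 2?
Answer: 372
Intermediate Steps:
Z = -6
n(H) = 8 (n(H) = 2 - 1*(-6) = 2 + 6 = 8)
((n(3) - 1*(-4))*3)*((-11 + 24)/(24 + 15) + 10) = ((8 - 1*(-4))*3)*((-11 + 24)/(24 + 15) + 10) = ((8 + 4)*3)*(13/39 + 10) = (12*3)*(13*(1/39) + 10) = 36*(⅓ + 10) = 36*(31/3) = 372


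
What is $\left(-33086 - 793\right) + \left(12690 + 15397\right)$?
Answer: $-5792$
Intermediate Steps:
$\left(-33086 - 793\right) + \left(12690 + 15397\right) = -33879 + 28087 = -5792$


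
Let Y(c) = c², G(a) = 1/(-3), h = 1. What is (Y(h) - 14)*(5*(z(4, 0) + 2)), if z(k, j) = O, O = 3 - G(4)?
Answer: -1040/3 ≈ -346.67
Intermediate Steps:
G(a) = -⅓
O = 10/3 (O = 3 - 1*(-⅓) = 3 + ⅓ = 10/3 ≈ 3.3333)
z(k, j) = 10/3
(Y(h) - 14)*(5*(z(4, 0) + 2)) = (1² - 14)*(5*(10/3 + 2)) = (1 - 14)*(5*(16/3)) = -13*80/3 = -1040/3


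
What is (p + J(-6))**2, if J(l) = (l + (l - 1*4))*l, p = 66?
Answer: 26244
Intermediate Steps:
J(l) = l*(-4 + 2*l) (J(l) = (l + (l - 4))*l = (l + (-4 + l))*l = (-4 + 2*l)*l = l*(-4 + 2*l))
(p + J(-6))**2 = (66 + 2*(-6)*(-2 - 6))**2 = (66 + 2*(-6)*(-8))**2 = (66 + 96)**2 = 162**2 = 26244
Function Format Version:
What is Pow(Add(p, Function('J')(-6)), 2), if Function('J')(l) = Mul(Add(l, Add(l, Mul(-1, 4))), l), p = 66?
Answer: 26244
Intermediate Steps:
Function('J')(l) = Mul(l, Add(-4, Mul(2, l))) (Function('J')(l) = Mul(Add(l, Add(l, -4)), l) = Mul(Add(l, Add(-4, l)), l) = Mul(Add(-4, Mul(2, l)), l) = Mul(l, Add(-4, Mul(2, l))))
Pow(Add(p, Function('J')(-6)), 2) = Pow(Add(66, Mul(2, -6, Add(-2, -6))), 2) = Pow(Add(66, Mul(2, -6, -8)), 2) = Pow(Add(66, 96), 2) = Pow(162, 2) = 26244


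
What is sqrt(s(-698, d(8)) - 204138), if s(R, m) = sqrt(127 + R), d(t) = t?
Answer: sqrt(-204138 + I*sqrt(571)) ≈ 0.026 + 451.82*I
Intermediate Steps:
sqrt(s(-698, d(8)) - 204138) = sqrt(sqrt(127 - 698) - 204138) = sqrt(sqrt(-571) - 204138) = sqrt(I*sqrt(571) - 204138) = sqrt(-204138 + I*sqrt(571))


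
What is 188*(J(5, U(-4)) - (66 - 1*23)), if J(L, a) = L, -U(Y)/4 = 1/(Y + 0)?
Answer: -7144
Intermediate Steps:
U(Y) = -4/Y (U(Y) = -4/(Y + 0) = -4/Y)
188*(J(5, U(-4)) - (66 - 1*23)) = 188*(5 - (66 - 1*23)) = 188*(5 - (66 - 23)) = 188*(5 - 1*43) = 188*(5 - 43) = 188*(-38) = -7144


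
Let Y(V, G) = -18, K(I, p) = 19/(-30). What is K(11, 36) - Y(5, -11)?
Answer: 521/30 ≈ 17.367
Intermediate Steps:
K(I, p) = -19/30 (K(I, p) = 19*(-1/30) = -19/30)
K(11, 36) - Y(5, -11) = -19/30 - 1*(-18) = -19/30 + 18 = 521/30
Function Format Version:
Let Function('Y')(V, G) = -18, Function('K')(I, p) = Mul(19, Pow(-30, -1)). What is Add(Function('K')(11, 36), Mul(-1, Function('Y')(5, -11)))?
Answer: Rational(521, 30) ≈ 17.367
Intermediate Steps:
Function('K')(I, p) = Rational(-19, 30) (Function('K')(I, p) = Mul(19, Rational(-1, 30)) = Rational(-19, 30))
Add(Function('K')(11, 36), Mul(-1, Function('Y')(5, -11))) = Add(Rational(-19, 30), Mul(-1, -18)) = Add(Rational(-19, 30), 18) = Rational(521, 30)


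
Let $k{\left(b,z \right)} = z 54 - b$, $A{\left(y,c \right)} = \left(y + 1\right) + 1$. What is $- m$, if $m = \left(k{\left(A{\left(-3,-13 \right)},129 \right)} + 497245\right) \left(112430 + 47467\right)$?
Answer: $-80621986164$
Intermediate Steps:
$A{\left(y,c \right)} = 2 + y$ ($A{\left(y,c \right)} = \left(1 + y\right) + 1 = 2 + y$)
$k{\left(b,z \right)} = - b + 54 z$ ($k{\left(b,z \right)} = 54 z - b = - b + 54 z$)
$m = 80621986164$ ($m = \left(\left(- (2 - 3) + 54 \cdot 129\right) + 497245\right) \left(112430 + 47467\right) = \left(\left(\left(-1\right) \left(-1\right) + 6966\right) + 497245\right) 159897 = \left(\left(1 + 6966\right) + 497245\right) 159897 = \left(6967 + 497245\right) 159897 = 504212 \cdot 159897 = 80621986164$)
$- m = \left(-1\right) 80621986164 = -80621986164$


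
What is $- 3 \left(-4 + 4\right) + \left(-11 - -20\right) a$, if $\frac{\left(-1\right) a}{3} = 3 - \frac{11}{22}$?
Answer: $- \frac{135}{2} \approx -67.5$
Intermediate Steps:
$a = - \frac{15}{2}$ ($a = - 3 \left(3 - \frac{11}{22}\right) = - 3 \left(3 - 11 \cdot \frac{1}{22}\right) = - 3 \left(3 - \frac{1}{2}\right) = \left(-3\right) \frac{5}{2} = - \frac{15}{2} \approx -7.5$)
$- 3 \left(-4 + 4\right) + \left(-11 - -20\right) a = - 3 \left(-4 + 4\right) + \left(-11 - -20\right) \left(- \frac{15}{2}\right) = \left(-3\right) 0 + \left(-11 + 20\right) \left(- \frac{15}{2}\right) = 0 + 9 \left(- \frac{15}{2}\right) = 0 - \frac{135}{2} = - \frac{135}{2}$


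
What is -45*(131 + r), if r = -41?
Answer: -4050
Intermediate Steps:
-45*(131 + r) = -45*(131 - 41) = -45*90 = -4050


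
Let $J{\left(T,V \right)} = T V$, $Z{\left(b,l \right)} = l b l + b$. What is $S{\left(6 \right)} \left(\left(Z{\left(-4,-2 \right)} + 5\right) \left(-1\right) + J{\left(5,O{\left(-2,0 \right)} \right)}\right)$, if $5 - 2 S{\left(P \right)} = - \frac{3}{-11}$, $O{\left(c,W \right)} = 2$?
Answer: $\frac{650}{11} \approx 59.091$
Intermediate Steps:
$Z{\left(b,l \right)} = b + b l^{2}$ ($Z{\left(b,l \right)} = b l l + b = b l^{2} + b = b + b l^{2}$)
$S{\left(P \right)} = \frac{26}{11}$ ($S{\left(P \right)} = \frac{5}{2} - \frac{\left(-3\right) \frac{1}{-11}}{2} = \frac{5}{2} - \frac{\left(-3\right) \left(- \frac{1}{11}\right)}{2} = \frac{5}{2} - \frac{3}{22} = \frac{26}{11}$)
$S{\left(6 \right)} \left(\left(Z{\left(-4,-2 \right)} + 5\right) \left(-1\right) + J{\left(5,O{\left(-2,0 \right)} \right)}\right) = \frac{26 \left(\left(- 4 \left(1 + \left(-2\right)^{2}\right) + 5\right) \left(-1\right) + 5 \cdot 2\right)}{11} = \frac{26 \left(\left(- 4 \left(1 + 4\right) + 5\right) \left(-1\right) + 10\right)}{11} = \frac{26 \left(\left(\left(-4\right) 5 + 5\right) \left(-1\right) + 10\right)}{11} = \frac{26 \left(\left(-20 + 5\right) \left(-1\right) + 10\right)}{11} = \frac{26 \left(\left(-15\right) \left(-1\right) + 10\right)}{11} = \frac{26 \left(15 + 10\right)}{11} = \frac{26}{11} \cdot 25 = \frac{650}{11}$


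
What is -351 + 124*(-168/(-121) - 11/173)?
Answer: -3908591/20933 ≈ -186.72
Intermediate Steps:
-351 + 124*(-168/(-121) - 11/173) = -351 + 124*(-168*(-1/121) - 11*1/173) = -351 + 124*(168/121 - 11/173) = -351 + 124*(27733/20933) = -351 + 3438892/20933 = -3908591/20933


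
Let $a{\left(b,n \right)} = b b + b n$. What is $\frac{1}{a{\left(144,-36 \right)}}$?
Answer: $\frac{1}{15552} \approx 6.43 \cdot 10^{-5}$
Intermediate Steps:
$a{\left(b,n \right)} = b^{2} + b n$
$\frac{1}{a{\left(144,-36 \right)}} = \frac{1}{144 \left(144 - 36\right)} = \frac{1}{144 \cdot 108} = \frac{1}{15552}$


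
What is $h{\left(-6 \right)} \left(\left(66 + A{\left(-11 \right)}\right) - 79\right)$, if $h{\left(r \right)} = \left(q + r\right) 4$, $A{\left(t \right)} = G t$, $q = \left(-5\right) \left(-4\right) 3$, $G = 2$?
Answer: $-7560$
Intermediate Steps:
$q = 60$ ($q = 20 \cdot 3 = 60$)
$A{\left(t \right)} = 2 t$
$h{\left(r \right)} = 240 + 4 r$ ($h{\left(r \right)} = \left(60 + r\right) 4 = 240 + 4 r$)
$h{\left(-6 \right)} \left(\left(66 + A{\left(-11 \right)}\right) - 79\right) = \left(240 + 4 \left(-6\right)\right) \left(\left(66 + 2 \left(-11\right)\right) - 79\right) = \left(240 - 24\right) \left(\left(66 - 22\right) - 79\right) = 216 \left(44 - 79\right) = 216 \left(-35\right) = -7560$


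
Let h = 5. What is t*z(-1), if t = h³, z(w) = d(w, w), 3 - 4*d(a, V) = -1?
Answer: 125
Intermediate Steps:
d(a, V) = 1 (d(a, V) = ¾ - ¼*(-1) = ¾ + ¼ = 1)
z(w) = 1
t = 125 (t = 5³ = 125)
t*z(-1) = 125*1 = 125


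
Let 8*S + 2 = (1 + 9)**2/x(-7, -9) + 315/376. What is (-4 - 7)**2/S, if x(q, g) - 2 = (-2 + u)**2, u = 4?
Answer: 1091904/17489 ≈ 62.434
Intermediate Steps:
x(q, g) = 6 (x(q, g) = 2 + (-2 + 4)**2 = 2 + 2**2 = 2 + 4 = 6)
S = 17489/9024 (S = -1/4 + ((1 + 9)**2/6 + 315/376)/8 = -1/4 + (10**2*(1/6) + 315*(1/376))/8 = -1/4 + (100*(1/6) + 315/376)/8 = -1/4 + (50/3 + 315/376)/8 = -1/4 + (1/8)*(19745/1128) = -1/4 + 19745/9024 = 17489/9024 ≈ 1.9381)
(-4 - 7)**2/S = (-4 - 7)**2/(17489/9024) = (-11)**2*(9024/17489) = 121*(9024/17489) = 1091904/17489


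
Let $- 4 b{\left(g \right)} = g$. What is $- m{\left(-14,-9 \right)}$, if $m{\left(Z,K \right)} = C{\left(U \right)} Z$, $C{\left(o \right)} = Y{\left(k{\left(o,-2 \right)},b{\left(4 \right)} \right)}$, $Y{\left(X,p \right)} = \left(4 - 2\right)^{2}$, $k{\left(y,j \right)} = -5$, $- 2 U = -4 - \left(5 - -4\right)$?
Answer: $56$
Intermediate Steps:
$b{\left(g \right)} = - \frac{g}{4}$
$U = \frac{13}{2}$ ($U = - \frac{-4 - \left(5 - -4\right)}{2} = - \frac{-4 - \left(5 + 4\right)}{2} = - \frac{-4 - 9}{2} = \left(- \frac{1}{2}\right) \left(-13\right) = \frac{13}{2} \approx 6.5$)
$Y{\left(X,p \right)} = 4$ ($Y{\left(X,p \right)} = 2^{2} = 4$)
$C{\left(o \right)} = 4$
$m{\left(Z,K \right)} = 4 Z$
$- m{\left(-14,-9 \right)} = - 4 \left(-14\right) = \left(-1\right) \left(-56\right) = 56$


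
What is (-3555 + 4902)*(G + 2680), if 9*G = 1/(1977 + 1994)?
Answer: 43005453929/11913 ≈ 3.6100e+6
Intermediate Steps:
G = 1/35739 (G = 1/(9*(1977 + 1994)) = (1/9)/3971 = (1/9)*(1/3971) = 1/35739 ≈ 2.7981e-5)
(-3555 + 4902)*(G + 2680) = (-3555 + 4902)*(1/35739 + 2680) = 1347*(95780521/35739) = 43005453929/11913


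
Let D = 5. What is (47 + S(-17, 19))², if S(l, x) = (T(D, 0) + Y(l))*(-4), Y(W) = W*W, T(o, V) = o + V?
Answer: 1274641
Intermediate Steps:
T(o, V) = V + o
Y(W) = W²
S(l, x) = -20 - 4*l² (S(l, x) = ((0 + 5) + l²)*(-4) = (5 + l²)*(-4) = -20 - 4*l²)
(47 + S(-17, 19))² = (47 + (-20 - 4*(-17)²))² = (47 + (-20 - 4*289))² = (47 + (-20 - 1156))² = (47 - 1176)² = (-1129)² = 1274641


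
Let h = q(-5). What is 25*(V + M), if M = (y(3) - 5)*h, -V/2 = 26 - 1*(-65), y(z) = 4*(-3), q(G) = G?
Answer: -2425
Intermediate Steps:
h = -5
y(z) = -12
V = -182 (V = -2*(26 - 1*(-65)) = -2*(26 + 65) = -2*91 = -182)
M = 85 (M = (-12 - 5)*(-5) = -17*(-5) = 85)
25*(V + M) = 25*(-182 + 85) = 25*(-97) = -2425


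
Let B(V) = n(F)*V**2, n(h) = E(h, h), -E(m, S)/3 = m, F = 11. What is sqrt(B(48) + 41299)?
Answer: I*sqrt(34733) ≈ 186.37*I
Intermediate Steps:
E(m, S) = -3*m
n(h) = -3*h
B(V) = -33*V**2 (B(V) = (-3*11)*V**2 = -33*V**2)
sqrt(B(48) + 41299) = sqrt(-33*48**2 + 41299) = sqrt(-33*2304 + 41299) = sqrt(-76032 + 41299) = sqrt(-34733) = I*sqrt(34733)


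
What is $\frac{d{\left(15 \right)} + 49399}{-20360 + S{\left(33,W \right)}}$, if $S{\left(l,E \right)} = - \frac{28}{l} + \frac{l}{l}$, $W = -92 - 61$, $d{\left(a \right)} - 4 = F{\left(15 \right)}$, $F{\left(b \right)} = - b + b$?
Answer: $- \frac{1630299}{671875} \approx -2.4265$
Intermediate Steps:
$F{\left(b \right)} = 0$
$d{\left(a \right)} = 4$ ($d{\left(a \right)} = 4 + 0 = 4$)
$W = -153$
$S{\left(l,E \right)} = 1 - \frac{28}{l}$ ($S{\left(l,E \right)} = - \frac{28}{l} + 1 = 1 - \frac{28}{l}$)
$\frac{d{\left(15 \right)} + 49399}{-20360 + S{\left(33,W \right)}} = \frac{4 + 49399}{-20360 + \frac{-28 + 33}{33}} = \frac{49403}{-20360 + \frac{1}{33} \cdot 5} = \frac{49403}{-20360 + \frac{5}{33}} = \frac{49403}{- \frac{671875}{33}} = 49403 \left(- \frac{33}{671875}\right) = - \frac{1630299}{671875}$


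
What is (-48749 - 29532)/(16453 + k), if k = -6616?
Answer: -78281/9837 ≈ -7.9578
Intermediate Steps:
(-48749 - 29532)/(16453 + k) = (-48749 - 29532)/(16453 - 6616) = -78281/9837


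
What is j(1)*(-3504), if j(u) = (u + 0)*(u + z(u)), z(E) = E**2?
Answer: -7008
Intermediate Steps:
j(u) = u*(u + u**2) (j(u) = (u + 0)*(u + u**2) = u*(u + u**2))
j(1)*(-3504) = (1**2*(1 + 1))*(-3504) = (1*2)*(-3504) = 2*(-3504) = -7008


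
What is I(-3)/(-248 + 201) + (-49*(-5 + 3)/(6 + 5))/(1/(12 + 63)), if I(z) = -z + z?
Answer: 7350/11 ≈ 668.18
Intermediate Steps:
I(z) = 0
I(-3)/(-248 + 201) + (-49*(-5 + 3)/(6 + 5))/(1/(12 + 63)) = 0/(-248 + 201) + (-49*(-5 + 3)/(6 + 5))/(1/(12 + 63)) = 0/(-47) + (-(-98)/11)/(1/75) = 0*(-1/47) + (-(-98)/11)/(1/75) = 0 - 49*(-2/11)*75 = 0 + (98/11)*75 = 0 + 7350/11 = 7350/11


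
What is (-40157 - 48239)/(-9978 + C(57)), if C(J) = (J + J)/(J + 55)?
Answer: 4950176/558711 ≈ 8.8600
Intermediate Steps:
C(J) = 2*J/(55 + J) (C(J) = (2*J)/(55 + J) = 2*J/(55 + J))
(-40157 - 48239)/(-9978 + C(57)) = (-40157 - 48239)/(-9978 + 2*57/(55 + 57)) = -88396/(-9978 + 2*57/112) = -88396/(-9978 + 2*57*(1/112)) = -88396/(-9978 + 57/56) = -88396/(-558711/56) = -88396*(-56/558711) = 4950176/558711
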